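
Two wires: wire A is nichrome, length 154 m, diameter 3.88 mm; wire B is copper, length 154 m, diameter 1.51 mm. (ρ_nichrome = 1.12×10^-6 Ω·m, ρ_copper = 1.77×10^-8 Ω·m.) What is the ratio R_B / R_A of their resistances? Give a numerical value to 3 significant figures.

R ∝ ρL/d², so R_B/R_A = (ρ_B/ρ_A) × (d_A/d_B)²
= (1.77×10^-8/1.12×10^-6) × (3.88/1.51)² = 0.104

0.104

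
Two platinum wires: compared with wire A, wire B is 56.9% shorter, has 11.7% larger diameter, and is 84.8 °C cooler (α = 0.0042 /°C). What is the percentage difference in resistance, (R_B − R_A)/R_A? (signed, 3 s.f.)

R ∝ ρL/d² with ρ ∝ (1+αΔT), so R_B/R_A = (1 − 56.9/100) × (1 + 11.7/100)⁻² × (1 − 0.0042×84.8)
= 0.431 × 0.8015 × 0.6438 = 0.2224
(R_B − R_A)/R_A = 0.2224 − 1 = -77.8%

-77.8%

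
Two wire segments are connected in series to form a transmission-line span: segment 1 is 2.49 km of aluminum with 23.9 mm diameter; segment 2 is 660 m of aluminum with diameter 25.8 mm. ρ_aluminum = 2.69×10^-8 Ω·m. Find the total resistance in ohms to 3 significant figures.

Segment 1: A = π(d/2)² = π(1.1950e-02 m)² = 4.486e-04 m²
R₁ = ρL/A = (2.69×10^-8)(2490)/(4.486e-04) = 0.1493 Ω
Segment 2: A = π(d/2)² = π(1.2900e-02 m)² = 5.228e-04 m²
R₂ = (2.69×10^-8)(660)/(5.228e-04) = 0.03396 Ω
R = R₁ + R₂ = 0.183 Ω

0.183 Ω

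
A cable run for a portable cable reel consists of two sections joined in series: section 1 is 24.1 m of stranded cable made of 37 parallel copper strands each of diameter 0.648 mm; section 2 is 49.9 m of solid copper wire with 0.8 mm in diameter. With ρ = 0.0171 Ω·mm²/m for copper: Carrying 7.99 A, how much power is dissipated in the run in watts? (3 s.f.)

111 W

ρ = 0.0171 Ω·mm²/m = 1.71×10^-8 Ω·m
Section 1: A_strand = π(3.2400e-04)² = 3.298e-07 m²; R₁ = ρL/(N·A_s) = (1.71×10^-8)(24.1)/(37×3.298e-07) = 0.03377 Ω
Section 2: A = π(d/2)² = π(4.0000e-04 m)² = 5.027e-07 m²
R₂ = (1.71×10^-8)(49.9)/(5.027e-07) = 1.698 Ω
R = R₁ + R₂ = 1.731 Ω
P = I²R = (7.99)² × 1.731 = 111 W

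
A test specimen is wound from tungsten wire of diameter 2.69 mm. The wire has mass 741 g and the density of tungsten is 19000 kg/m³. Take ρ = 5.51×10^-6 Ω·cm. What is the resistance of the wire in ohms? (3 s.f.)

0.0665 Ω

ρ = 5.51×10^-6 Ω·cm = 5.51×10^-8 Ω·m
A = π(d/2)² = π(1.3450e-03 m)² = 5.6832e-06 m²
L = m/(density·A) = 0.741/(19000×5.6832e-06) = 6.862 m
R = ρL/A = (5.51×10^-8)(6.862)/(5.6832e-06) = 0.0665 Ω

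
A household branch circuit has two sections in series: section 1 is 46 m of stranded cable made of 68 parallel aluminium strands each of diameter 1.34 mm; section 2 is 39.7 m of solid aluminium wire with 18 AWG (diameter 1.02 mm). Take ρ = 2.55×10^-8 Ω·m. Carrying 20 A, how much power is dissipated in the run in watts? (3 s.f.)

Section 1: A_strand = π(6.7000e-04)² = 1.410e-06 m²; R₁ = ρL/(N·A_s) = (2.55×10^-8)(46)/(68×1.410e-06) = 0.01223 Ω
Section 2: A = π(1.02/2 mm)² = π(5.1000e-04 m)² = 8.171e-07 m²
R₂ = (2.55×10^-8)(39.7)/(8.171e-07) = 1.239 Ω
R = R₁ + R₂ = 1.251 Ω
P = I²R = (20)² × 1.251 = 500 W

500 W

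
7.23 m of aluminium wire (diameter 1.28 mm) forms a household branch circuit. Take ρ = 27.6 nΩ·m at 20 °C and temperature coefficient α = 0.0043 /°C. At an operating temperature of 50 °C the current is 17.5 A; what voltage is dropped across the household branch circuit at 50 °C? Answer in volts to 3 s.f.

3.06 V

ρ = 27.6 nΩ·m = 2.76×10^-8 Ω·m
A = π(d/2)² = π(6.4000e-04 m)² = 1.287e-06 m²
R₍20₎ = ρL/A = (2.76×10^-8)(7.23)/(1.287e-06) = 0.1551 Ω
R₍50₎ = R₍20₎(1 + αΔT) = 0.1551 × (1 + 0.0043×30) = 0.1751 Ω
V = IR = 17.5 × 0.1751 = 3.06 V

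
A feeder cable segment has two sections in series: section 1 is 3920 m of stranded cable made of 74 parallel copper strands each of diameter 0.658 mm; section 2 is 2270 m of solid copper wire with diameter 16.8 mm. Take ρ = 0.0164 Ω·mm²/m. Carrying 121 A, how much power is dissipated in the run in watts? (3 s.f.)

ρ = 0.0164 Ω·mm²/m = 1.64×10^-8 Ω·m
Section 1: A_strand = π(3.2900e-04)² = 3.400e-07 m²; R₁ = ρL/(N·A_s) = (1.64×10^-8)(3920)/(74×3.400e-07) = 2.555 Ω
Section 2: A = π(d/2)² = π(8.4000e-03 m)² = 2.217e-04 m²
R₂ = (1.64×10^-8)(2270)/(2.217e-04) = 0.1679 Ω
R = R₁ + R₂ = 2.723 Ω
P = I²R = (121)² × 2.723 = 39900 W

39900 W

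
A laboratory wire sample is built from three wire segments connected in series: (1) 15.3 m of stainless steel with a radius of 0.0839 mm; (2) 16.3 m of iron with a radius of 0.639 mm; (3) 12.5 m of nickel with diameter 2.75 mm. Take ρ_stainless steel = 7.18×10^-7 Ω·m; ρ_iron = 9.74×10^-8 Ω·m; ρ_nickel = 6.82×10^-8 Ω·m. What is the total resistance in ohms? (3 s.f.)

498 Ω

Seg 1: A = πr² = π(8.3900e-05 m)² = 2.211e-08 m²
R_1 = (7.18×10^-7)(15.3)/(2.211e-08) = 496.8 Ω
Seg 2: A = πr² = π(6.3900e-04 m)² = 1.283e-06 m²
R_2 = (9.74×10^-8)(16.3)/(1.283e-06) = 1.238 Ω
Seg 3: A = π(d/2)² = π(1.3750e-03 m)² = 5.940e-06 m²
R_3 = (6.82×10^-8)(12.5)/(5.940e-06) = 0.1435 Ω
R_total = R_1 + R_2 + R_3 = 498 Ω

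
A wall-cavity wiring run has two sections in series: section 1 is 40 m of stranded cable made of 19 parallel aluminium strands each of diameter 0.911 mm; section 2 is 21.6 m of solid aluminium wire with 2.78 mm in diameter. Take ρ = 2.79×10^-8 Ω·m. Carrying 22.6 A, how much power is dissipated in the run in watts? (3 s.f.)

96.7 W

Section 1: A_strand = π(4.5550e-04)² = 6.518e-07 m²; R₁ = ρL/(N·A_s) = (2.79×10^-8)(40)/(19×6.518e-07) = 0.09011 Ω
Section 2: A = π(d/2)² = π(1.3900e-03 m)² = 6.070e-06 m²
R₂ = (2.79×10^-8)(21.6)/(6.070e-06) = 0.09928 Ω
R = R₁ + R₂ = 0.1894 Ω
P = I²R = (22.6)² × 0.1894 = 96.7 W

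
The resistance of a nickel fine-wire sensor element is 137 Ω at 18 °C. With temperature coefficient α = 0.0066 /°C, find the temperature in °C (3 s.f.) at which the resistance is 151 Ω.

R = R₀(1 + α(T − T₀)) ⇒ T = T₀ + (R/R₀ − 1)/α
T = 18 + (151/137 − 1)/0.0066 = 18 + (0.1022)/0.0066 = 33.5 °C

33.5 °C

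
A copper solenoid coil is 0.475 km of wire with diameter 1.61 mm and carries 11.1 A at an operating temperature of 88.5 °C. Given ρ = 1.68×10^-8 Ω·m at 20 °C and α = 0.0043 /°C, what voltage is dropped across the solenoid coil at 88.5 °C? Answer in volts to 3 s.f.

A = π(d/2)² = π(8.0500e-04 m)² = 2.036e-06 m²
R₍20₎ = ρL/A = (1.68×10^-8)(475)/(2.036e-06) = 3.92 Ω
R₍88.5₎ = R₍20₎(1 + αΔT) = 3.92 × (1 + 0.0043×68.5) = 5.074 Ω
V = IR = 11.1 × 5.074 = 56.3 V

56.3 V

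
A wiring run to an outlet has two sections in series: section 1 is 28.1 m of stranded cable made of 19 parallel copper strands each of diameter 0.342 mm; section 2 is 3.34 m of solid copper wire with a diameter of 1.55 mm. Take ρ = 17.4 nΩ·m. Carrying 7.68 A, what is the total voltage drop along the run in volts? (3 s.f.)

ρ = 17.4 nΩ·m = 1.74×10^-8 Ω·m
Section 1: A_strand = π(1.7100e-04)² = 9.186e-08 m²; R₁ = ρL/(N·A_s) = (1.74×10^-8)(28.1)/(19×9.186e-08) = 0.2801 Ω
Section 2: A = π(d/2)² = π(7.7500e-04 m)² = 1.887e-06 m²
R₂ = (1.74×10^-8)(3.34)/(1.887e-06) = 0.0308 Ω
R = R₁ + R₂ = 0.3109 Ω
V = IR = 7.68 × 0.3109 = 2.39 V

2.39 V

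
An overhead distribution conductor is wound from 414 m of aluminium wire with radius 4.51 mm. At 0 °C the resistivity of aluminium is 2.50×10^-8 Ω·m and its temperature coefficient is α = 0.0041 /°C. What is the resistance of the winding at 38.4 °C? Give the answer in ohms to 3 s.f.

A = πr² = π(4.5100e-03 m)² = 6.390e-05 m²
R₍0°C₎ = ρL/A = (2.50×10^-8)(414)/(6.390e-05) = 0.162 Ω
R = R₀(1 + αΔT) = 0.162(1 + 0.0041×38.4) = 0.187 Ω

0.187 Ω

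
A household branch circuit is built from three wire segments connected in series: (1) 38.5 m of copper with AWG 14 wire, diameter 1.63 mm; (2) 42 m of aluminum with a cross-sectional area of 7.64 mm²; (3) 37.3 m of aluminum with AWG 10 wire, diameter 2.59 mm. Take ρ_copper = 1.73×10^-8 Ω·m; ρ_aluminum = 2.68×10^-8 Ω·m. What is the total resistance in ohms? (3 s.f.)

Seg 1: A = π(1.63/2 mm)² = π(8.1500e-04 m)² = 2.087e-06 m²
R_1 = (1.73×10^-8)(38.5)/(2.087e-06) = 0.3192 Ω
Seg 2: A = 7.64 mm² = 7.640e-06 m²
R_2 = (2.68×10^-8)(42)/(7.640e-06) = 0.1473 Ω
Seg 3: A = π(2.59/2 mm)² = π(1.2950e-03 m)² = 5.269e-06 m²
R_3 = (2.68×10^-8)(37.3)/(5.269e-06) = 0.1897 Ω
R_total = R_1 + R_2 + R_3 = 0.656 Ω

0.656 Ω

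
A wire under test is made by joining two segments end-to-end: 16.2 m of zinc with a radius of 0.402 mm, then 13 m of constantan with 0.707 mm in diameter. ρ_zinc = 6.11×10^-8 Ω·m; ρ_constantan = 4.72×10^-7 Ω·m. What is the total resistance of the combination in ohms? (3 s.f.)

Segment 1: A = πr² = π(4.0200e-04 m)² = 5.077e-07 m²
R₁ = ρL/A = (6.11×10^-8)(16.2)/(5.077e-07) = 1.95 Ω
Segment 2: A = π(d/2)² = π(3.5350e-04 m)² = 3.926e-07 m²
R₂ = (4.72×10^-7)(13)/(3.926e-07) = 15.63 Ω
R = R₁ + R₂ = 17.6 Ω

17.6 Ω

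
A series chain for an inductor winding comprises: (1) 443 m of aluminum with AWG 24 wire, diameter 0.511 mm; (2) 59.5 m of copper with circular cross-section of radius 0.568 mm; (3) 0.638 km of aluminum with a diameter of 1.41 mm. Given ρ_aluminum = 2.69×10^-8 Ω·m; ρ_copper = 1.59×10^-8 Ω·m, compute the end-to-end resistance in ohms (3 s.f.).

Seg 1: A = π(0.511/2 mm)² = π(2.5550e-04 m)² = 2.051e-07 m²
R_1 = (2.69×10^-8)(443)/(2.051e-07) = 58.11 Ω
Seg 2: A = πr² = π(5.6800e-04 m)² = 1.014e-06 m²
R_2 = (1.59×10^-8)(59.5)/(1.014e-06) = 0.9334 Ω
Seg 3: A = π(d/2)² = π(7.0500e-04 m)² = 1.561e-06 m²
R_3 = (2.69×10^-8)(638)/(1.561e-06) = 10.99 Ω
R_total = R_1 + R_2 + R_3 = 70.0 Ω

70.0 Ω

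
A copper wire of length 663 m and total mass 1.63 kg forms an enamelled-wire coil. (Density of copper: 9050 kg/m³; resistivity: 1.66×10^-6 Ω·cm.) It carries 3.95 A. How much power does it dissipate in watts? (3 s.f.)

ρ = 1.66×10^-6 Ω·cm = 1.66×10^-8 Ω·m
A = m/(density·L) = 1.63/(9050×663) = 2.7166e-07 m²
R = ρL/A = (1.66×10^-8)(663)/(2.7166e-07) = 40.51 Ω
P = I²R = (3.95)² × 40.51 = 632 W

632 W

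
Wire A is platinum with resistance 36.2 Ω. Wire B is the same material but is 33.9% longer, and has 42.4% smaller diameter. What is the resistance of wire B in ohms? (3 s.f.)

146 Ω

R ∝ L/d², so R_B/R_A = (1 + 33.9/100) × (1 − 42.4/100)⁻²
= 1.339 × 3.014 = 4.036
R_B = 4.036 × 36.2 = 146 Ω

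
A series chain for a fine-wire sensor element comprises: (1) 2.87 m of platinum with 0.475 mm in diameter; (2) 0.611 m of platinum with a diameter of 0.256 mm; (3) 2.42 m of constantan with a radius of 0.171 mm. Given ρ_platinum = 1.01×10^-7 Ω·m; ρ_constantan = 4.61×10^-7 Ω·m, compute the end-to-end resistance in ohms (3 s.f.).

15.0 Ω

Seg 1: A = π(d/2)² = π(2.3750e-04 m)² = 1.772e-07 m²
R_1 = (1.01×10^-7)(2.87)/(1.772e-07) = 1.636 Ω
Seg 2: A = π(d/2)² = π(1.2800e-04 m)² = 5.147e-08 m²
R_2 = (1.01×10^-7)(0.611)/(5.147e-08) = 1.199 Ω
Seg 3: A = πr² = π(1.7100e-04 m)² = 9.186e-08 m²
R_3 = (4.61×10^-7)(2.42)/(9.186e-08) = 12.14 Ω
R_total = R_1 + R_2 + R_3 = 15.0 Ω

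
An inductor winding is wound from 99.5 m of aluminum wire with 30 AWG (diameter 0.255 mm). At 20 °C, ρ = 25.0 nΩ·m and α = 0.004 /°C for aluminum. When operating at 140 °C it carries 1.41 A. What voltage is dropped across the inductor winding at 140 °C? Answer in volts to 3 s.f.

102 V

ρ = 25.0 nΩ·m = 2.50×10^-8 Ω·m
A = π(0.255/2 mm)² = π(1.2750e-04 m)² = 5.107e-08 m²
R₍20₎ = ρL/A = (2.50×10^-8)(99.5)/(5.107e-08) = 48.71 Ω
R₍140₎ = R₍20₎(1 + αΔT) = 48.71 × (1 + 0.004×120) = 72.09 Ω
V = IR = 1.41 × 72.09 = 102 V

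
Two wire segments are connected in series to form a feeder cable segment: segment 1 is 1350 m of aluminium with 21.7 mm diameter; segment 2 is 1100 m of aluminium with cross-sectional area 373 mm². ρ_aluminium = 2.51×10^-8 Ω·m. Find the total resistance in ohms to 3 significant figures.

0.166 Ω

Segment 1: A = π(d/2)² = π(1.0850e-02 m)² = 3.698e-04 m²
R₁ = ρL/A = (2.51×10^-8)(1350)/(3.698e-04) = 0.09162 Ω
Segment 2: A = 373 mm² = 3.730e-04 m²
R₂ = (2.51×10^-8)(1100)/(3.730e-04) = 0.07402 Ω
R = R₁ + R₂ = 0.166 Ω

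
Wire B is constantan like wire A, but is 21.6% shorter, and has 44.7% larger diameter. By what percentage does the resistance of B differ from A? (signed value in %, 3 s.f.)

-62.6%

R ∝ L/d², so R_B/R_A = (1 − 21.6/100) × (1 + 44.7/100)⁻²
= 0.784 × 0.4776 = 0.3744
(R_B − R_A)/R_A = 0.3744 − 1 = -62.6%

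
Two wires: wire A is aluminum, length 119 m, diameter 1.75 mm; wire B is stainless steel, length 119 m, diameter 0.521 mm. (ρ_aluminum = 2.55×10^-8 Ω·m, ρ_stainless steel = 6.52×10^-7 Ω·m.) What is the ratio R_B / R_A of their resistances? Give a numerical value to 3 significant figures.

R ∝ ρL/d², so R_B/R_A = (ρ_B/ρ_A) × (d_A/d_B)²
= (6.52×10^-7/2.55×10^-8) × (1.75/0.521)² = 288

288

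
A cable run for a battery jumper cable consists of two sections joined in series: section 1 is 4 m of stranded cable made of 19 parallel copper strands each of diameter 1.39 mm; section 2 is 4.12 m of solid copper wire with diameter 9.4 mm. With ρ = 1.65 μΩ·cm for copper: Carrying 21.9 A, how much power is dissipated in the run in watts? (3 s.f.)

ρ = 1.65 μΩ·cm = 1.65×10^-8 Ω·m
Section 1: A_strand = π(6.9500e-04)² = 1.517e-06 m²; R₁ = ρL/(N·A_s) = (1.65×10^-8)(4)/(19×1.517e-06) = 0.002289 Ω
Section 2: A = π(d/2)² = π(4.7000e-03 m)² = 6.940e-05 m²
R₂ = (1.65×10^-8)(4.12)/(6.940e-05) = 9.796×10^-4 Ω
R = R₁ + R₂ = 0.003269 Ω
P = I²R = (21.9)² × 0.003269 = 1.57 W

1.57 W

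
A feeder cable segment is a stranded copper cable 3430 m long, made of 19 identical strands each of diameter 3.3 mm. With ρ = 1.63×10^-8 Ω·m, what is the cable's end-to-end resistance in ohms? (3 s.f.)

A_strand = π(1.6500e-03 m)² = 8.553e-06 m²
R_strand = ρL/A = (1.63×10^-8)(3430)/(8.553e-06) = 6.537 Ω
R_total = R_strand/N = 6.537/19 = 0.344 Ω

0.344 Ω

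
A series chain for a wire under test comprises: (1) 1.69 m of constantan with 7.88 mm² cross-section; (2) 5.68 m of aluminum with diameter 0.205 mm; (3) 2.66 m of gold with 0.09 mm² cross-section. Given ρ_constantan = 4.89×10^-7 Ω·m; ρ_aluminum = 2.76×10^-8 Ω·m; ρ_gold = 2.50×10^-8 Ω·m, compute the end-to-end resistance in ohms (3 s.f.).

Seg 1: A = 7.88 mm² = 7.880e-06 m²
R_1 = (4.89×10^-7)(1.69)/(7.880e-06) = 0.1049 Ω
Seg 2: A = π(d/2)² = π(1.0250e-04 m)² = 3.301e-08 m²
R_2 = (2.76×10^-8)(5.68)/(3.301e-08) = 4.75 Ω
Seg 3: A = 0.09 mm² = 9.000e-08 m²
R_3 = (2.50×10^-8)(2.66)/(9.000e-08) = 0.7389 Ω
R_total = R_1 + R_2 + R_3 = 5.59 Ω

5.59 Ω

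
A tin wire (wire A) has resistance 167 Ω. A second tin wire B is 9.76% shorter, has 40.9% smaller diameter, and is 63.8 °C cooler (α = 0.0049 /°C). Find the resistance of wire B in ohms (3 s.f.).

R ∝ ρL/d² with ρ ∝ (1+αΔT), so R_B/R_A = (1 − 9.76/100) × (1 − 40.9/100)⁻² × (1 − 0.0049×63.8)
= 0.9024 × 2.863 × 0.6874 = 1.776
R_B = 1.776 × 167 = 297 Ω

297 Ω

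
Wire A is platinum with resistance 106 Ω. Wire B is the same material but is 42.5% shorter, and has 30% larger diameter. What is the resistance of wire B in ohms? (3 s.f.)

36.1 Ω

R ∝ L/d², so R_B/R_A = (1 − 42.5/100) × (1 + 30/100)⁻²
= 0.575 × 0.5917 = 0.3402
R_B = 0.3402 × 106 = 36.1 Ω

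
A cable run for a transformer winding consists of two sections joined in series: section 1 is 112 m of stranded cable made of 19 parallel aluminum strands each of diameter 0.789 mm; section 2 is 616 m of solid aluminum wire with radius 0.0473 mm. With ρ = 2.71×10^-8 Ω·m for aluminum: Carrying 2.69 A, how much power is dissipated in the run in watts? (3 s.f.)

Section 1: A_strand = π(3.9450e-04)² = 4.889e-07 m²; R₁ = ρL/(N·A_s) = (2.71×10^-8)(112)/(19×4.889e-07) = 0.3267 Ω
Section 2: A = πr² = π(4.7300e-05 m)² = 7.029e-09 m²
R₂ = (2.71×10^-8)(616)/(7.029e-09) = 2375 Ω
R = R₁ + R₂ = 2375 Ω
P = I²R = (2.69)² × 2375 = 17200 W

17200 W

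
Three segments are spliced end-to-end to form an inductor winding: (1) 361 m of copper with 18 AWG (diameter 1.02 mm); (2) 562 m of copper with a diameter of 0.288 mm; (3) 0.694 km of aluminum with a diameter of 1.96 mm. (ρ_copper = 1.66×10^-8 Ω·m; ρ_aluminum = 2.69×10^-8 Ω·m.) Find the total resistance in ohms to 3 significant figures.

157 Ω

Seg 1: A = π(1.02/2 mm)² = π(5.1000e-04 m)² = 8.171e-07 m²
R_1 = (1.66×10^-8)(361)/(8.171e-07) = 7.334 Ω
Seg 2: A = π(d/2)² = π(1.4400e-04 m)² = 6.514e-08 m²
R_2 = (1.66×10^-8)(562)/(6.514e-08) = 143.2 Ω
Seg 3: A = π(d/2)² = π(9.8000e-04 m)² = 3.017e-06 m²
R_3 = (2.69×10^-8)(694)/(3.017e-06) = 6.187 Ω
R_total = R_1 + R_2 + R_3 = 157 Ω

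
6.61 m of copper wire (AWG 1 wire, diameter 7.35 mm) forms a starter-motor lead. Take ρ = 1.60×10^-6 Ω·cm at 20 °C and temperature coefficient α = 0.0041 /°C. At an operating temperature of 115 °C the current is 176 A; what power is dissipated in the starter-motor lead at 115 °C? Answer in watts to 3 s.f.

ρ = 1.60×10^-6 Ω·cm = 1.60×10^-8 Ω·m
A = π(7.35/2 mm)² = π(3.6750e-03 m)² = 4.243e-05 m²
R₍20₎ = ρL/A = (1.60×10^-8)(6.61)/(4.243e-05) = 0.002493 Ω
R₍115₎ = R₍20₎(1 + αΔT) = 0.002493 × (1 + 0.0041×95) = 0.003464 Ω
P = I²R = (176)² × 0.003464 = 107 W

107 W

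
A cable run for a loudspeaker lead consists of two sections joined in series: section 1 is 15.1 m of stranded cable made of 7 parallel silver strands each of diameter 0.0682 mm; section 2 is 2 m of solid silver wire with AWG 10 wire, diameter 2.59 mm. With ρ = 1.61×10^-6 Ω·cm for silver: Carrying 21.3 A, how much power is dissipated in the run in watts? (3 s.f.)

4320 W

ρ = 1.61×10^-6 Ω·cm = 1.61×10^-8 Ω·m
Section 1: A_strand = π(3.4100e-05)² = 3.653e-09 m²; R₁ = ρL/(N·A_s) = (1.61×10^-8)(15.1)/(7×3.653e-09) = 9.507 Ω
Section 2: A = π(2.59/2 mm)² = π(1.2950e-03 m)² = 5.269e-06 m²
R₂ = (1.61×10^-8)(2)/(5.269e-06) = 0.006112 Ω
R = R₁ + R₂ = 9.513 Ω
P = I²R = (21.3)² × 9.513 = 4320 W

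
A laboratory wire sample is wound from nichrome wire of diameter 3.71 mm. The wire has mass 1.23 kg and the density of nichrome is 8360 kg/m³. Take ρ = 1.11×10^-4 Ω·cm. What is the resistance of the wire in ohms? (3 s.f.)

ρ = 1.11×10^-4 Ω·cm = 1.11×10^-6 Ω·m
A = π(d/2)² = π(1.8550e-03 m)² = 1.0810e-05 m²
L = m/(density·A) = 1.23/(8360×1.0810e-05) = 13.61 m
R = ρL/A = (1.11×10^-6)(13.61)/(1.0810e-05) = 1.40 Ω

1.40 Ω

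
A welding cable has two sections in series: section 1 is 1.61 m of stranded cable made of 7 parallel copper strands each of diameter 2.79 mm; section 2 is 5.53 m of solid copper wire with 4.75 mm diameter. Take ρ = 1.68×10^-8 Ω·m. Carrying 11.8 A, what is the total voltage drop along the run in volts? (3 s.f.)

0.0693 V

Section 1: A_strand = π(1.3950e-03)² = 6.114e-06 m²; R₁ = ρL/(N·A_s) = (1.68×10^-8)(1.61)/(7×6.114e-06) = 6.320×10^-4 Ω
Section 2: A = π(d/2)² = π(2.3750e-03 m)² = 1.772e-05 m²
R₂ = (1.68×10^-8)(5.53)/(1.772e-05) = 0.005243 Ω
R = R₁ + R₂ = 0.005875 Ω
V = IR = 11.8 × 0.005875 = 0.0693 V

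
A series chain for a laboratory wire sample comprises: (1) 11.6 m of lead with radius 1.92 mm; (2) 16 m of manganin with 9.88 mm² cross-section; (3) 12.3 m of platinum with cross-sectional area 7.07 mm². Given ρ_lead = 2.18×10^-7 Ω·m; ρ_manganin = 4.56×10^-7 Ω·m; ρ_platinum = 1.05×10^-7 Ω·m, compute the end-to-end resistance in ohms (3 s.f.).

Seg 1: A = πr² = π(1.9200e-03 m)² = 1.158e-05 m²
R_1 = (2.18×10^-7)(11.6)/(1.158e-05) = 0.2184 Ω
Seg 2: A = 9.88 mm² = 9.880e-06 m²
R_2 = (4.56×10^-7)(16)/(9.880e-06) = 0.7385 Ω
Seg 3: A = 7.07 mm² = 7.070e-06 m²
R_3 = (1.05×10^-7)(12.3)/(7.070e-06) = 0.1827 Ω
R_total = R_1 + R_2 + R_3 = 1.14 Ω

1.14 Ω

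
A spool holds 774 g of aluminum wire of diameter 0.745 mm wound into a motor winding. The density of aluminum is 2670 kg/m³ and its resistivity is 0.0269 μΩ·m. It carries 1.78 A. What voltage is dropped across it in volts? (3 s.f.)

ρ = 0.0269 μΩ·m = 2.69×10^-8 Ω·m
A = π(d/2)² = π(3.7250e-04 m)² = 4.3592e-07 m²
L = m/(density·A) = 0.774/(2670×4.3592e-07) = 665 m
R = ρL/A = (2.69×10^-8)(665)/(4.3592e-07) = 41.04 Ω
V = IR = 1.78 × 41.04 = 73.0 V

73.0 V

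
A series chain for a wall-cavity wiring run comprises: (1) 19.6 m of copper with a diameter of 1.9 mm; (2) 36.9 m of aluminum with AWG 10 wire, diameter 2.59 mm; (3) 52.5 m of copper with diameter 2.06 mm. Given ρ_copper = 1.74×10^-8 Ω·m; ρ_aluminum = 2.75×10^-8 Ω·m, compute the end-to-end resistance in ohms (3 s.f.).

0.587 Ω

Seg 1: A = π(d/2)² = π(9.5000e-04 m)² = 2.835e-06 m²
R_1 = (1.74×10^-8)(19.6)/(2.835e-06) = 0.1203 Ω
Seg 2: A = π(2.59/2 mm)² = π(1.2950e-03 m)² = 5.269e-06 m²
R_2 = (2.75×10^-8)(36.9)/(5.269e-06) = 0.1926 Ω
Seg 3: A = π(d/2)² = π(1.0300e-03 m)² = 3.333e-06 m²
R_3 = (1.74×10^-8)(52.5)/(3.333e-06) = 0.2741 Ω
R_total = R_1 + R_2 + R_3 = 0.587 Ω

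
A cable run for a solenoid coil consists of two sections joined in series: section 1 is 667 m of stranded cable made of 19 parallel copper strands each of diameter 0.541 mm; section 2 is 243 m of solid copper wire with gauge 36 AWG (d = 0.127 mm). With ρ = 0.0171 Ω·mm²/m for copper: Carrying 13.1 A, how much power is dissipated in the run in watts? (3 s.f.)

ρ = 0.0171 Ω·mm²/m = 1.71×10^-8 Ω·m
Section 1: A_strand = π(2.7050e-04)² = 2.299e-07 m²; R₁ = ρL/(N·A_s) = (1.71×10^-8)(667)/(19×2.299e-07) = 2.611 Ω
Section 2: A = π(0.127/2 mm)² = π(6.3500e-05 m)² = 1.267e-08 m²
R₂ = (1.71×10^-8)(243)/(1.267e-08) = 328 Ω
R = R₁ + R₂ = 330.6 Ω
P = I²R = (13.1)² × 330.6 = 56700 W

56700 W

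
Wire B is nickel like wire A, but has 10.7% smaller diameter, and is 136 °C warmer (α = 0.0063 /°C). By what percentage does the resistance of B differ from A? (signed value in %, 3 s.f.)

133%

R ∝ ρL/d² with ρ ∝ (1+αΔT), so R_B/R_A = (1 − 10.7/100)⁻² × (1 + 0.0063×136)
= 1.254 × 1.857 = 2.328
(R_B − R_A)/R_A = 2.328 − 1 = 133%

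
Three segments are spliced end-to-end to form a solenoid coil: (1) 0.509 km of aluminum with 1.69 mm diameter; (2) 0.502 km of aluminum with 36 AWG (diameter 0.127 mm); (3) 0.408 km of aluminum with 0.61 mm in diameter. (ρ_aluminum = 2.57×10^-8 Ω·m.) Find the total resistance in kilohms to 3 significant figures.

1.06 kΩ

Seg 1: A = π(d/2)² = π(8.4500e-04 m)² = 2.243e-06 m²
R_1 = (2.57×10^-8)(509)/(2.243e-06) = 5.832 Ω
Seg 2: A = π(0.127/2 mm)² = π(6.3500e-05 m)² = 1.267e-08 m²
R_2 = (2.57×10^-8)(502)/(1.267e-08) = 1018 Ω
Seg 3: A = π(d/2)² = π(3.0500e-04 m)² = 2.922e-07 m²
R_3 = (2.57×10^-8)(408)/(2.922e-07) = 35.88 Ω
R_total = R_1 + R_2 + R_3 = 1.06 kΩ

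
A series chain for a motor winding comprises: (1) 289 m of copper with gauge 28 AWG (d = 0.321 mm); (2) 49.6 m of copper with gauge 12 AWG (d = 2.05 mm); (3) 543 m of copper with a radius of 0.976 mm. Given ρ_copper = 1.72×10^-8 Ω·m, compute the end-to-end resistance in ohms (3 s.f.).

Seg 1: A = π(0.321/2 mm)² = π(1.6050e-04 m)² = 8.093e-08 m²
R_1 = (1.72×10^-8)(289)/(8.093e-08) = 61.42 Ω
Seg 2: A = π(2.05/2 mm)² = π(1.0250e-03 m)² = 3.301e-06 m²
R_2 = (1.72×10^-8)(49.6)/(3.301e-06) = 0.2585 Ω
Seg 3: A = πr² = π(9.7600e-04 m)² = 2.993e-06 m²
R_3 = (1.72×10^-8)(543)/(2.993e-06) = 3.121 Ω
R_total = R_1 + R_2 + R_3 = 64.8 Ω

64.8 Ω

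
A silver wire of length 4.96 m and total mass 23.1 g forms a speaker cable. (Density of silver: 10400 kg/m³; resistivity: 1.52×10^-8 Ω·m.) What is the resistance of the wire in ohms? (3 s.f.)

0.168 Ω

A = m/(density·L) = 0.0231/(10400×4.96) = 4.4781e-07 m²
R = ρL/A = (1.52×10^-8)(4.96)/(4.4781e-07) = 0.168 Ω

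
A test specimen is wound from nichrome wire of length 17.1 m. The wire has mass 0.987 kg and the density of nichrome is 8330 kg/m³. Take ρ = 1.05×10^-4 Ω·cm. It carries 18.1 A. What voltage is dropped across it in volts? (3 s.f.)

46.9 V

ρ = 1.05×10^-4 Ω·cm = 1.05×10^-6 Ω·m
A = m/(density·L) = 0.987/(8330×17.1) = 6.9291e-06 m²
R = ρL/A = (1.05×10^-6)(17.1)/(6.9291e-06) = 2.591 Ω
V = IR = 18.1 × 2.591 = 46.9 V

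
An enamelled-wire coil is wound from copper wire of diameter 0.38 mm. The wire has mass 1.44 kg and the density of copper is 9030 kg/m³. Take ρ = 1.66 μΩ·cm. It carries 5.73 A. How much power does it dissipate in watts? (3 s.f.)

6760 W

ρ = 1.66 μΩ·cm = 1.66×10^-8 Ω·m
A = π(d/2)² = π(1.9000e-04 m)² = 1.1341e-07 m²
L = m/(density·A) = 1.44/(9030×1.1341e-07) = 1406 m
R = ρL/A = (1.66×10^-8)(1406)/(1.1341e-07) = 205.8 Ω
P = I²R = (5.73)² × 205.8 = 6760 W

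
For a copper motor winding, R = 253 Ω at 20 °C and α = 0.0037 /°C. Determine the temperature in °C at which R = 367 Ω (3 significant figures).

142 °C

R = R₀(1 + α(T − T₀)) ⇒ T = T₀ + (R/R₀ − 1)/α
T = 20 + (367/253 − 1)/0.0037 = 20 + (0.4506)/0.0037 = 142 °C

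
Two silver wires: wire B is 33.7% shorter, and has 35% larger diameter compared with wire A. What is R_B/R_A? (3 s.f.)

0.364

R ∝ L/d², so R_B/R_A = (1 − 33.7/100) × (1 + 35/100)⁻²
= 0.663 × 0.5487 = 0.364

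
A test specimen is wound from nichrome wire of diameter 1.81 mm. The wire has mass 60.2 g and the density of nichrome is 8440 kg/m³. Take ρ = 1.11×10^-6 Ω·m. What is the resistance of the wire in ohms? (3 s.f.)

1.20 Ω

A = π(d/2)² = π(9.0500e-04 m)² = 2.5730e-06 m²
L = m/(density·A) = 0.0602/(8440×2.5730e-06) = 2.772 m
R = ρL/A = (1.11×10^-6)(2.772)/(2.5730e-06) = 1.20 Ω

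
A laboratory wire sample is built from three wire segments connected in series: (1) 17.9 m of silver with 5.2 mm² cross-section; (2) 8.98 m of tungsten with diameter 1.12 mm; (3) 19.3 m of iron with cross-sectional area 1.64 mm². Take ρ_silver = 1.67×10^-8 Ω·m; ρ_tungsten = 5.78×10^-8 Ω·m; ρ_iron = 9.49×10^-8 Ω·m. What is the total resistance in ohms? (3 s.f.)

Seg 1: A = 5.2 mm² = 5.200e-06 m²
R_1 = (1.67×10^-8)(17.9)/(5.200e-06) = 0.05749 Ω
Seg 2: A = π(d/2)² = π(5.6000e-04 m)² = 9.852e-07 m²
R_2 = (5.78×10^-8)(8.98)/(9.852e-07) = 0.5268 Ω
Seg 3: A = 1.64 mm² = 1.640e-06 m²
R_3 = (9.49×10^-8)(19.3)/(1.640e-06) = 1.117 Ω
R_total = R_1 + R_2 + R_3 = 1.70 Ω

1.70 Ω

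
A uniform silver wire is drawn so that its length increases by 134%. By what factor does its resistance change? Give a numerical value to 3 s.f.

5.48

k = 1 + 134/100 = 2.34; volume constant ⇒ A' = A/k, so R' = k²R.
Factor = 5.48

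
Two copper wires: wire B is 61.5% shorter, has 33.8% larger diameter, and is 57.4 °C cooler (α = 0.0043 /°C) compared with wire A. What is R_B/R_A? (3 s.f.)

0.162

R ∝ ρL/d² with ρ ∝ (1+αΔT), so R_B/R_A = (1 − 61.5/100) × (1 + 33.8/100)⁻² × (1 − 0.0043×57.4)
= 0.385 × 0.5586 × 0.7532 = 0.162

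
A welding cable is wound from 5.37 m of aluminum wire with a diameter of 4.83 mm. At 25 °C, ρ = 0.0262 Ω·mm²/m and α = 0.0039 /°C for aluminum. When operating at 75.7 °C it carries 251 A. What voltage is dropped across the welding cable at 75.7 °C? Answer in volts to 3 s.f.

ρ = 0.0262 Ω·mm²/m = 2.62×10^-8 Ω·m
A = π(d/2)² = π(2.4150e-03 m)² = 1.832e-05 m²
R₍25₎ = ρL/A = (2.62×10^-8)(5.37)/(1.832e-05) = 0.007679 Ω
R₍75.7₎ = R₍25₎(1 + αΔT) = 0.007679 × (1 + 0.0039×50.7) = 0.009197 Ω
V = IR = 251 × 0.009197 = 2.31 V

2.31 V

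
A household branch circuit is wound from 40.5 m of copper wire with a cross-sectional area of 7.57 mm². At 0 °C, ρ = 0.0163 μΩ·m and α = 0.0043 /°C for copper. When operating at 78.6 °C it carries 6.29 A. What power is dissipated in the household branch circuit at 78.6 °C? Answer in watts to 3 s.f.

4.62 W

ρ = 0.0163 μΩ·m = 1.63×10^-8 Ω·m
A = 7.57 mm² = 7.570e-06 m²
R₍0₎ = ρL/A = (1.63×10^-8)(40.5)/(7.570e-06) = 0.08721 Ω
R₍78.6₎ = R₍0₎(1 + αΔT) = 0.08721 × (1 + 0.0043×78.6) = 0.1167 Ω
P = I²R = (6.29)² × 0.1167 = 4.62 W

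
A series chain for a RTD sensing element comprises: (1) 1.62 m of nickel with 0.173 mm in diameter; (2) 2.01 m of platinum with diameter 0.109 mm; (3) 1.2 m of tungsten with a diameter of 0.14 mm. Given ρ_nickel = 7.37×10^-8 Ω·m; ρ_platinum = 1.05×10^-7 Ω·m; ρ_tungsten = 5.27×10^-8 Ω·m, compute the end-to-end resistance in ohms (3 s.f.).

31.8 Ω

Seg 1: A = π(d/2)² = π(8.6500e-05 m)² = 2.351e-08 m²
R_1 = (7.37×10^-8)(1.62)/(2.351e-08) = 5.079 Ω
Seg 2: A = π(d/2)² = π(5.4500e-05 m)² = 9.331e-09 m²
R_2 = (1.05×10^-7)(2.01)/(9.331e-09) = 22.62 Ω
Seg 3: A = π(d/2)² = π(7.0000e-05 m)² = 1.539e-08 m²
R_3 = (5.27×10^-8)(1.2)/(1.539e-08) = 4.108 Ω
R_total = R_1 + R_2 + R_3 = 31.8 Ω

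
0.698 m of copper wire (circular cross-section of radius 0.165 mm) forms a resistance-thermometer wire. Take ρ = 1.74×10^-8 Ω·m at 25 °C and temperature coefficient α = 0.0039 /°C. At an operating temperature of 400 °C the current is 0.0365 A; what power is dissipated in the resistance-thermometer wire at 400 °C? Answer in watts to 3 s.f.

A = πr² = π(1.6500e-04 m)² = 8.553e-08 m²
R₍25₎ = ρL/A = (1.74×10^-8)(0.698)/(8.553e-08) = 0.142 Ω
R₍400₎ = R₍25₎(1 + αΔT) = 0.142 × (1 + 0.0039×375) = 0.3497 Ω
P = I²R = (0.0365)² × 0.3497 = 4.66×10^-4 W

4.66×10^-4 W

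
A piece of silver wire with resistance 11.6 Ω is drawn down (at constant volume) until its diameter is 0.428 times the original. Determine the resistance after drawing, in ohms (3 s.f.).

Volume constant ⇒ L' = L/r² with r = 0.428. R' = ρL'/A' = ρ(L/r²)/(πr²d₀²/4) = R/r⁴.
R' = 29.8 × 11.6 = 346 Ω

346 Ω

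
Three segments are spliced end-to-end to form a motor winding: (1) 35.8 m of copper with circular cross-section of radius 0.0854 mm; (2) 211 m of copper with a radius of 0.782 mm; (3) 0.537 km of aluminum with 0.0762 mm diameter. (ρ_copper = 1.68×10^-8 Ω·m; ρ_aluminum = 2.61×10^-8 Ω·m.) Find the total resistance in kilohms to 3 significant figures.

Seg 1: A = πr² = π(8.5400e-05 m)² = 2.291e-08 m²
R_1 = (1.68×10^-8)(35.8)/(2.291e-08) = 26.25 Ω
Seg 2: A = πr² = π(7.8200e-04 m)² = 1.921e-06 m²
R_2 = (1.68×10^-8)(211)/(1.921e-06) = 1.845 Ω
Seg 3: A = π(d/2)² = π(3.8100e-05 m)² = 4.560e-09 m²
R_3 = (2.61×10^-8)(537)/(4.560e-09) = 3073 Ω
R_total = R_1 + R_2 + R_3 = 3.10 kΩ

3.10 kΩ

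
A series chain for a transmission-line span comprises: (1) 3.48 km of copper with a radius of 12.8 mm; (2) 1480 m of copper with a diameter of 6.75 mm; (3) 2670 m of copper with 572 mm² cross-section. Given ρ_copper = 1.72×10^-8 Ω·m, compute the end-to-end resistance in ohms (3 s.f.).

0.908 Ω

Seg 1: A = πr² = π(1.2800e-02 m)² = 5.147e-04 m²
R_1 = (1.72×10^-8)(3480)/(5.147e-04) = 0.1163 Ω
Seg 2: A = π(d/2)² = π(3.3750e-03 m)² = 3.578e-05 m²
R_2 = (1.72×10^-8)(1480)/(3.578e-05) = 0.7114 Ω
Seg 3: A = 572 mm² = 5.720e-04 m²
R_3 = (1.72×10^-8)(2670)/(5.720e-04) = 0.08029 Ω
R_total = R_1 + R_2 + R_3 = 0.908 Ω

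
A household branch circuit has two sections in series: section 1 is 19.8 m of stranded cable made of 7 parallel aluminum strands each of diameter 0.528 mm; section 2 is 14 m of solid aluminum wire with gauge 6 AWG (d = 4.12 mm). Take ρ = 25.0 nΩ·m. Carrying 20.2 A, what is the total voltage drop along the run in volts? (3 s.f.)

ρ = 25.0 nΩ·m = 2.50×10^-8 Ω·m
Section 1: A_strand = π(2.6400e-04)² = 2.190e-07 m²; R₁ = ρL/(N·A_s) = (2.50×10^-8)(19.8)/(7×2.190e-07) = 0.323 Ω
Section 2: A = π(4.12/2 mm)² = π(2.0600e-03 m)² = 1.333e-05 m²
R₂ = (2.50×10^-8)(14)/(1.333e-05) = 0.02625 Ω
R = R₁ + R₂ = 0.3492 Ω
V = IR = 20.2 × 0.3492 = 7.05 V

7.05 V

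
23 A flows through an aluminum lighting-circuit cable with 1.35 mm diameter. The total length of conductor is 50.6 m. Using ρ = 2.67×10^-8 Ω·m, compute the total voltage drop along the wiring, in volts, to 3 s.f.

21.7 V

A = π(d/2)² = π(6.7500e-04 m)² = 1.431e-06 m²
R = ρL/A = (2.67×10^-8)(50.6)/(1.431e-06) = 0.9439 Ω
V = IR = 23 × 0.9439 = 21.7 V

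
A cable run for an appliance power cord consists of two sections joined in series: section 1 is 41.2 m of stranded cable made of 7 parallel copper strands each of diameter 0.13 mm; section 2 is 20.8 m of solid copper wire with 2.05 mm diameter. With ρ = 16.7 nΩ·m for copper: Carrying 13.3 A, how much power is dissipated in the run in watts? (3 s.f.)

1330 W

ρ = 16.7 nΩ·m = 1.67×10^-8 Ω·m
Section 1: A_strand = π(6.5000e-05)² = 1.327e-08 m²; R₁ = ρL/(N·A_s) = (1.67×10^-8)(41.2)/(7×1.327e-08) = 7.405 Ω
Section 2: A = π(d/2)² = π(1.0250e-03 m)² = 3.301e-06 m²
R₂ = (1.67×10^-8)(20.8)/(3.301e-06) = 0.1052 Ω
R = R₁ + R₂ = 7.51 Ω
P = I²R = (13.3)² × 7.51 = 1330 W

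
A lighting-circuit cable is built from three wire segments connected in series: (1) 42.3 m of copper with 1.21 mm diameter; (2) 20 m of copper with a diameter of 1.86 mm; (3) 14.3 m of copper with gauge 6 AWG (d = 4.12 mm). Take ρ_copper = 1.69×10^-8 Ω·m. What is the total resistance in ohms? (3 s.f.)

Seg 1: A = π(d/2)² = π(6.0500e-04 m)² = 1.150e-06 m²
R_1 = (1.69×10^-8)(42.3)/(1.150e-06) = 0.6217 Ω
Seg 2: A = π(d/2)² = π(9.3000e-04 m)² = 2.717e-06 m²
R_2 = (1.69×10^-8)(20)/(2.717e-06) = 0.1244 Ω
Seg 3: A = π(4.12/2 mm)² = π(2.0600e-03 m)² = 1.333e-05 m²
R_3 = (1.69×10^-8)(14.3)/(1.333e-05) = 0.01813 Ω
R_total = R_1 + R_2 + R_3 = 0.764 Ω

0.764 Ω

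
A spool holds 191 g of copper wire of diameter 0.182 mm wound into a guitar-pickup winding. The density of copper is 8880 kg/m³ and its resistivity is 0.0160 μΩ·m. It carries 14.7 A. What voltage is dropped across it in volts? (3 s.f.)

7470 V

ρ = 0.0160 μΩ·m = 1.60×10^-8 Ω·m
A = π(d/2)² = π(9.1000e-05 m)² = 2.6016e-08 m²
L = m/(density·A) = 0.191/(8880×2.6016e-08) = 826.8 m
R = ρL/A = (1.60×10^-8)(826.8)/(2.6016e-08) = 508.5 Ω
V = IR = 14.7 × 508.5 = 7470 V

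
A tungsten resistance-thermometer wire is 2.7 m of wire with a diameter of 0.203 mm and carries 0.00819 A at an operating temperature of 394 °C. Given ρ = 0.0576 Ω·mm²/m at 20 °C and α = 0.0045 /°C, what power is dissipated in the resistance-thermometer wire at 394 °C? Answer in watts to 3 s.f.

8.65×10^-4 W

ρ = 0.0576 Ω·mm²/m = 5.76×10^-8 Ω·m
A = π(d/2)² = π(1.0150e-04 m)² = 3.237e-08 m²
R₍20₎ = ρL/A = (5.76×10^-8)(2.7)/(3.237e-08) = 4.805 Ω
R₍394₎ = R₍20₎(1 + αΔT) = 4.805 × (1 + 0.0045×374) = 12.89 Ω
P = I²R = (0.00819)² × 12.89 = 8.65×10^-4 W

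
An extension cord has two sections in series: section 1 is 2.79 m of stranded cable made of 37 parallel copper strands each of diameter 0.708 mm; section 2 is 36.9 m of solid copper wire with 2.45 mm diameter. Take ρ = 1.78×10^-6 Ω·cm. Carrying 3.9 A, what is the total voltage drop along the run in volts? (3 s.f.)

0.557 V

ρ = 1.78×10^-6 Ω·cm = 1.78×10^-8 Ω·m
Section 1: A_strand = π(3.5400e-04)² = 3.937e-07 m²; R₁ = ρL/(N·A_s) = (1.78×10^-8)(2.79)/(37×3.937e-07) = 0.003409 Ω
Section 2: A = π(d/2)² = π(1.2250e-03 m)² = 4.714e-06 m²
R₂ = (1.78×10^-8)(36.9)/(4.714e-06) = 0.1393 Ω
R = R₁ + R₂ = 0.1427 Ω
V = IR = 3.9 × 0.1427 = 0.557 V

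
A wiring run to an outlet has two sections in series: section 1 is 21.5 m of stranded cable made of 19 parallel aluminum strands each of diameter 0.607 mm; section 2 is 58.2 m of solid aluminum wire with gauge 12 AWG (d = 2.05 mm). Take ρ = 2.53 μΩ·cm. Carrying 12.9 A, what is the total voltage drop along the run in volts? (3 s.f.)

7.03 V

ρ = 2.53 μΩ·cm = 2.53×10^-8 Ω·m
Section 1: A_strand = π(3.0350e-04)² = 2.894e-07 m²; R₁ = ρL/(N·A_s) = (2.53×10^-8)(21.5)/(19×2.894e-07) = 0.09893 Ω
Section 2: A = π(2.05/2 mm)² = π(1.0250e-03 m)² = 3.301e-06 m²
R₂ = (2.53×10^-8)(58.2)/(3.301e-06) = 0.4461 Ω
R = R₁ + R₂ = 0.545 Ω
V = IR = 12.9 × 0.545 = 7.03 V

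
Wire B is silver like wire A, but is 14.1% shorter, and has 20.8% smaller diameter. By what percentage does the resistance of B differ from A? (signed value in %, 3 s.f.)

R ∝ L/d², so R_B/R_A = (1 − 14.1/100) × (1 − 20.8/100)⁻²
= 0.859 × 1.594 = 1.369
(R_B − R_A)/R_A = 1.369 − 1 = 36.9%

36.9%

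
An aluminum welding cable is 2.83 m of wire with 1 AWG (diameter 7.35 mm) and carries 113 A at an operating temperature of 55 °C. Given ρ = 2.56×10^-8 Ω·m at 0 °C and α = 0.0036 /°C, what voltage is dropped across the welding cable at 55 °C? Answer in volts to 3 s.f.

0.231 V

A = π(7.35/2 mm)² = π(3.6750e-03 m)² = 4.243e-05 m²
R₍0₎ = ρL/A = (2.56×10^-8)(2.83)/(4.243e-05) = 0.001708 Ω
R₍55₎ = R₍0₎(1 + αΔT) = 0.001708 × (1 + 0.0036×55) = 0.002046 Ω
V = IR = 113 × 0.002046 = 0.231 V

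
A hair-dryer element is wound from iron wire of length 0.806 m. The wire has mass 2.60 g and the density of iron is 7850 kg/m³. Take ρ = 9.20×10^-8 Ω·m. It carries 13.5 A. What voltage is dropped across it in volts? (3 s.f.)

2.44 V

A = m/(density·L) = 0.0026/(7850×0.806) = 4.1093e-07 m²
R = ρL/A = (9.20×10^-8)(0.806)/(4.1093e-07) = 0.1804 Ω
V = IR = 13.5 × 0.1804 = 2.44 V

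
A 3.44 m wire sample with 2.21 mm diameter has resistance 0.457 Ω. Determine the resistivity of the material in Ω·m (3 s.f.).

A = π(d/2)² = π(1.1050e-03 m)² = 3.836e-06 m²
ρ = RA/L = (0.457)(3.836e-06)/(3.44) = 5.10×10^-7 Ω·m

5.10×10^-7 Ω·m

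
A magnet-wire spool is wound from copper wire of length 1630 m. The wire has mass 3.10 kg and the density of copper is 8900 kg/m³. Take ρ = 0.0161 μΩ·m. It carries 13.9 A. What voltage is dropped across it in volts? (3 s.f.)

ρ = 0.0161 μΩ·m = 1.61×10^-8 Ω·m
A = m/(density·L) = 3.1/(8900×1630) = 2.1369e-07 m²
R = ρL/A = (1.61×10^-8)(1630)/(2.1369e-07) = 122.8 Ω
V = IR = 13.9 × 122.8 = 1710 V

1710 V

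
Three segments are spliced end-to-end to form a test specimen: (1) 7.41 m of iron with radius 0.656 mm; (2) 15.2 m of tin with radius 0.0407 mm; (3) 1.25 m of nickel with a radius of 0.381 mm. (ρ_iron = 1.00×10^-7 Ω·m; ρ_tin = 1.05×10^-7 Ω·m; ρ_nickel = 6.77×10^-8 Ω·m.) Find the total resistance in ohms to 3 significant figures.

Seg 1: A = πr² = π(6.5600e-04 m)² = 1.352e-06 m²
R_1 = (1.00×10^-7)(7.41)/(1.352e-06) = 0.5481 Ω
Seg 2: A = πr² = π(4.0700e-05 m)² = 5.204e-09 m²
R_2 = (1.05×10^-7)(15.2)/(5.204e-09) = 306.7 Ω
Seg 3: A = πr² = π(3.8100e-04 m)² = 4.560e-07 m²
R_3 = (6.77×10^-8)(1.25)/(4.560e-07) = 0.1856 Ω
R_total = R_1 + R_2 + R_3 = 307 Ω

307 Ω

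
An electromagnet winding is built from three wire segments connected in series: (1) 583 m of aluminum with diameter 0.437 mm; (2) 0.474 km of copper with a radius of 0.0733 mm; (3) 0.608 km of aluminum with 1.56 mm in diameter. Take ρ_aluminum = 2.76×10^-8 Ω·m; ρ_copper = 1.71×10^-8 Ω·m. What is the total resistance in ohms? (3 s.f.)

596 Ω

Seg 1: A = π(d/2)² = π(2.1850e-04 m)² = 1.500e-07 m²
R_1 = (2.76×10^-8)(583)/(1.500e-07) = 107.3 Ω
Seg 2: A = πr² = π(7.3300e-05 m)² = 1.688e-08 m²
R_2 = (1.71×10^-8)(474)/(1.688e-08) = 480.2 Ω
Seg 3: A = π(d/2)² = π(7.8000e-04 m)² = 1.911e-06 m²
R_3 = (2.76×10^-8)(608)/(1.911e-06) = 8.78 Ω
R_total = R_1 + R_2 + R_3 = 596 Ω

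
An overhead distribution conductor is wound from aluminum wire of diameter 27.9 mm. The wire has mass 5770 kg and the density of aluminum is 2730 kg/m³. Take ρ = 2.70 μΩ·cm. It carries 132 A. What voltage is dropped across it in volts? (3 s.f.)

ρ = 2.70 μΩ·cm = 2.70×10^-8 Ω·m
A = π(d/2)² = π(1.3950e-02 m)² = 6.1136e-04 m²
L = m/(density·A) = 5770/(2730×6.1136e-04) = 3457 m
R = ρL/A = (2.70×10^-8)(3457)/(6.1136e-04) = 0.1527 Ω
V = IR = 132 × 0.1527 = 20.2 V

20.2 V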